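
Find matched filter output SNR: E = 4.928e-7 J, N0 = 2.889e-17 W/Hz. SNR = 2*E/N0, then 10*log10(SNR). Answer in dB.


SNR_lin = 2 * 4.928e-7 / 2.889e-17 = 3.412e10
SNR_dB = 10*log10(3.412e10) = 105.3 dB

105.3 dB


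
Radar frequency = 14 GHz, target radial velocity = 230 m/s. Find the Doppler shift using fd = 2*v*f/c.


fd = 2 * 230 * 14000000000.0 / 3e8 = 21466.7 Hz

21466.7 Hz


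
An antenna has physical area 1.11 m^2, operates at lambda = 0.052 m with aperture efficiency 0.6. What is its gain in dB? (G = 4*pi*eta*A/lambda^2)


G_linear = 4*pi*0.6*1.11/0.052^2 = 3095.12
G_dB = 10*log10(3095.12) = 34.9 dB

34.9 dB


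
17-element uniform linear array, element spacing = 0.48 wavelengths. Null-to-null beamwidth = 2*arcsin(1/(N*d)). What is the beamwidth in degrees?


1/(N*d) = 1/(17*0.48) = 0.122549
BW = 2*arcsin(0.122549) = 14.1 degrees

14.1 degrees


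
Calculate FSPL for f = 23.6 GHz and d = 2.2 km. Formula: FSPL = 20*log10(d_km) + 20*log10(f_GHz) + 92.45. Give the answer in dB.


20*log10(2.2) = 6.85
20*log10(23.6) = 27.46
FSPL = 126.8 dB

126.8 dB


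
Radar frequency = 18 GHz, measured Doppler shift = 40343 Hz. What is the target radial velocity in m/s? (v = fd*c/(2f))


v = 40343 * 3e8 / (2 * 18000000000.0) = 336.2 m/s

336.2 m/s


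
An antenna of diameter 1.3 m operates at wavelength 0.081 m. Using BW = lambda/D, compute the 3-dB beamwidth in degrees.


BW_rad = 0.081 / 1.3 = 0.062308
BW_deg = 3.57 degrees

3.57 degrees


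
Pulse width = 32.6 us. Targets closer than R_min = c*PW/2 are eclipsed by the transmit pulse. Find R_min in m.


R_min = 3e8 * 32.6e-6 / 2 = 4890.0 m

4890.0 m


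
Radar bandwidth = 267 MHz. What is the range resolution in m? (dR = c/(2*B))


dR = 3e8 / (2 * 267000000.0) = 0.56 m

0.56 m


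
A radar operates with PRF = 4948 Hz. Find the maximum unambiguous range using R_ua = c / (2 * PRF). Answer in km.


R_ua = 3e8 / (2 * 4948) = 30315.3 m = 30.3 km

30.3 km


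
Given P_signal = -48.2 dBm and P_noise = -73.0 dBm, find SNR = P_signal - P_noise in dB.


SNR = -48.2 - (-73.0) = 24.8 dB

24.8 dB


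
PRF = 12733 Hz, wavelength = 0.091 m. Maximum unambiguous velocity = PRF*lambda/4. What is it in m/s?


V_ua = 12733 * 0.091 / 4 = 289.7 m/s

289.7 m/s


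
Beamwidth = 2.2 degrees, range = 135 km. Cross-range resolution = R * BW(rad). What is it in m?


BW_rad = 0.038397244
CR = 135000 * 0.038397244 = 5183.6 m

5183.6 m


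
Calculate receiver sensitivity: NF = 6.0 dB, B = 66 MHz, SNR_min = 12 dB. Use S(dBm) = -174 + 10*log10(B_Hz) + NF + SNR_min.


10*log10(66000000.0) = 78.2
S = -174 + 78.2 + 6.0 + 12 = -77.8 dBm

-77.8 dBm


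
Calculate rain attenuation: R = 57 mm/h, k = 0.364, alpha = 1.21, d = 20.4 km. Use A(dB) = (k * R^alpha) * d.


gamma = 0.364 * 57^1.21 = 48.496451 dB/km
A = 48.496451 * 20.4 = 989.33 dB

989.33 dB


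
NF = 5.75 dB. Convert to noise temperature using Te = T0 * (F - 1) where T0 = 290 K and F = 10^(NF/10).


NF_lin = 10^(5.75/10) = 3.758374
Te = 290 * (3.758374 - 1) = 799.9 K

799.9 K


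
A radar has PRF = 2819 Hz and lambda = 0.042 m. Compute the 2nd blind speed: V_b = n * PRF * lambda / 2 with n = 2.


V_blind = 2 * 2819 * 0.042 / 2 = 118.4 m/s

118.4 m/s


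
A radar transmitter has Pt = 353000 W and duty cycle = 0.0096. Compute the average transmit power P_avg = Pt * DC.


P_avg = 353000 * 0.0096 = 3388.8 W

3388.8 W


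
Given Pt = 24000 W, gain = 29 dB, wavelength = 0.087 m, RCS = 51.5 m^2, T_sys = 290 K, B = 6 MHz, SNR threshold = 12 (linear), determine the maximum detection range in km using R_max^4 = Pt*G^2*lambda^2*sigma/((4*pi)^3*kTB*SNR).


G_lin = 10^(29/10) = 794.328235
R^4 = 24000 * 794.328235^2 * 0.087^2 * 51.5 / ((4*pi)^3 * 1.38e-23 * 290 * 6000000.0 * 12)
R^4 = 1.03233e19 m^4
R_max = (1.03233e19)^(1/4) = 56683.2 m = 56.7 km

56.7 km


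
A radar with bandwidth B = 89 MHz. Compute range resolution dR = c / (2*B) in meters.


dR = 3e8 / (2 * 89000000.0) = 1.69 m

1.69 m


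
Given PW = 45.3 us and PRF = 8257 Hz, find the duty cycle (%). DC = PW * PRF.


DC = 45.3e-6 * 8257 * 100 = 37.4%

37.4%


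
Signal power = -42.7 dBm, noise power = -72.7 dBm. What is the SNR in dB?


SNR = -42.7 - (-72.7) = 30.0 dB

30.0 dB


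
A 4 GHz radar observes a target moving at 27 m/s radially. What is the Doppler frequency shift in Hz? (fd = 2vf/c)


fd = 2 * 27 * 4000000000.0 / 3e8 = 720.0 Hz

720.0 Hz


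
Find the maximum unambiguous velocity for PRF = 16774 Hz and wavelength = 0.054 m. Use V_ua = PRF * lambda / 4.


V_ua = 16774 * 0.054 / 4 = 226.4 m/s

226.4 m/s


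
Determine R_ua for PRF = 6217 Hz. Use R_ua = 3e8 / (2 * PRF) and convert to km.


R_ua = 3e8 / (2 * 6217) = 24127.4 m = 24.1 km

24.1 km


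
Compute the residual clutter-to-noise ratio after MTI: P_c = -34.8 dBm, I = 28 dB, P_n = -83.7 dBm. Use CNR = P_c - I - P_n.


CNR = -34.8 - 28 - (-83.7) = 20.9 dB

20.9 dB


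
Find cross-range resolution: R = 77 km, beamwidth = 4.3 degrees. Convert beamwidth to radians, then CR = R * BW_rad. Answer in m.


BW_rad = 0.075049158
CR = 77000 * 0.075049158 = 5778.8 m

5778.8 m


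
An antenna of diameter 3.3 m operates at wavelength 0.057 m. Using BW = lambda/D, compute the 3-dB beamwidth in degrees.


BW_rad = 0.057 / 3.3 = 0.017273
BW_deg = 0.99 degrees

0.99 degrees


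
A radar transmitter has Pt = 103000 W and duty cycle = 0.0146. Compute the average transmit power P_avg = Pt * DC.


P_avg = 103000 * 0.0146 = 1503.8 W

1503.8 W


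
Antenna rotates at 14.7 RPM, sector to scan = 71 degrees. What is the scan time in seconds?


t = 71 / (14.7 * 360) * 60 = 0.8 s

0.8 s


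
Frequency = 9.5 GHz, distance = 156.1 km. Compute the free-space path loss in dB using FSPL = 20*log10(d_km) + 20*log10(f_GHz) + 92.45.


20*log10(156.1) = 43.87
20*log10(9.5) = 19.55
FSPL = 155.9 dB

155.9 dB


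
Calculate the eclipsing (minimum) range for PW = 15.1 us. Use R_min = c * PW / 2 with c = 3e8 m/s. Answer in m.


R_min = 3e8 * 15.1e-6 / 2 = 2265.0 m

2265.0 m


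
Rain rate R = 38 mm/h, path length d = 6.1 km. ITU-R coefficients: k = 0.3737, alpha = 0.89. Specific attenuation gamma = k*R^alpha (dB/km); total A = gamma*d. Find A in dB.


gamma = 0.3737 * 38^0.89 = 9.517667 dB/km
A = 9.517667 * 6.1 = 58.06 dB

58.06 dB


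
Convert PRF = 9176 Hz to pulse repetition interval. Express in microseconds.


PRI = 1/9176 = 0.0001089799 s = 109.0 us

109.0 us


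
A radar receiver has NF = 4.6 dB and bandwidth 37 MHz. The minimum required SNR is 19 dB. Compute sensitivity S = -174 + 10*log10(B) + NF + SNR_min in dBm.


10*log10(37000000.0) = 75.68
S = -174 + 75.68 + 4.6 + 19 = -74.7 dBm

-74.7 dBm


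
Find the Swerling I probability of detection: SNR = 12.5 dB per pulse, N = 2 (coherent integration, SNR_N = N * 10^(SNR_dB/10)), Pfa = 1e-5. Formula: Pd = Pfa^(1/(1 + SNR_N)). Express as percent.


SNR_lin = 10^(12.5/10) = 17.78279
SNR_N = 2 * 17.78279 = 35.56558
1/(1 + SNR_N) = 1/36.56558 = 0.0273481
Pd = (1e-5)^0.0273481 = 0.72989
Pd = 73.0%

73.0%


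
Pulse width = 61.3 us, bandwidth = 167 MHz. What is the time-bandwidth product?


TBP = 61.3 * 167 = 10237.1

10237.1


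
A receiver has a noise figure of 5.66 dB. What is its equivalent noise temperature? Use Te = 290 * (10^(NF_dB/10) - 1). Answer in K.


NF_lin = 10^(5.66/10) = 3.68129
Te = 290 * (3.68129 - 1) = 777.6 K

777.6 K


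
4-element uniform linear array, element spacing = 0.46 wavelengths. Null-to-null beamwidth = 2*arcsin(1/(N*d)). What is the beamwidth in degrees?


1/(N*d) = 1/(4*0.46) = 0.543478
BW = 2*arcsin(0.543478) = 65.8 degrees

65.8 degrees


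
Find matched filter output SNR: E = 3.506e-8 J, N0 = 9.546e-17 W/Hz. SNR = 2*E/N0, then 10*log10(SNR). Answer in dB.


SNR_lin = 2 * 3.506e-8 / 9.546e-17 = 7.345e8
SNR_dB = 10*log10(7.345e8) = 88.7 dB

88.7 dB


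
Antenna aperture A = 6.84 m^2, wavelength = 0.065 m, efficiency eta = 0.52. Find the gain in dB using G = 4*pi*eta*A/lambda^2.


G_linear = 4*pi*0.52*6.84/0.065^2 = 10578.95
G_dB = 10*log10(10578.95) = 40.2 dB

40.2 dB


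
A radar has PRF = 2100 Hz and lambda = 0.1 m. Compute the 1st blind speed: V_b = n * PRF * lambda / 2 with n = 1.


V_blind = 1 * 2100 * 0.1 / 2 = 105.0 m/s

105.0 m/s


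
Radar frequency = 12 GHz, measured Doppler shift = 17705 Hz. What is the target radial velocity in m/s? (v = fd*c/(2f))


v = 17705 * 3e8 / (2 * 12000000000.0) = 221.3 m/s

221.3 m/s


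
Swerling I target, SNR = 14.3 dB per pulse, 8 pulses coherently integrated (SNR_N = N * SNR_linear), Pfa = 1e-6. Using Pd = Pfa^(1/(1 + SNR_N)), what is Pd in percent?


SNR_lin = 10^(14.3/10) = 26.91535
SNR_N = 8 * 26.91535 = 215.3228
1/(1 + SNR_N) = 1/216.3228 = 0.0046227
Pd = (1e-6)^0.0046227 = 0.93813
Pd = 93.8%

93.8%


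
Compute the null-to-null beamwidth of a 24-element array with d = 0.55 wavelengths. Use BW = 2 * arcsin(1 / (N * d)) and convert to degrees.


1/(N*d) = 1/(24*0.55) = 0.075758
BW = 2*arcsin(0.075758) = 8.7 degrees

8.7 degrees


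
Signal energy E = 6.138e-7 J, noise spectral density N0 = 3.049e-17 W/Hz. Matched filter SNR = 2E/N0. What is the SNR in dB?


SNR_lin = 2 * 6.138e-7 / 3.049e-17 = 4.026e10
SNR_dB = 10*log10(4.026e10) = 106.0 dB

106.0 dB


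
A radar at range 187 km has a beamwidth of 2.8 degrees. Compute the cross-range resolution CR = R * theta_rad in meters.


BW_rad = 0.048869219
CR = 187000 * 0.048869219 = 9138.5 m

9138.5 m


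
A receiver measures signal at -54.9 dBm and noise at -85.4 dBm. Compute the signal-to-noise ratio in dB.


SNR = -54.9 - (-85.4) = 30.5 dB

30.5 dB


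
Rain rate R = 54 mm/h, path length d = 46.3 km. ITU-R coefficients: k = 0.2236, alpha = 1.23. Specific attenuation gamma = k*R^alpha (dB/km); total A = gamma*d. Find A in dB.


gamma = 0.2236 * 54^1.23 = 30.221507 dB/km
A = 30.221507 * 46.3 = 1399.26 dB

1399.26 dB


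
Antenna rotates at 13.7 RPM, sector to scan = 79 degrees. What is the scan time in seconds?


t = 79 / (13.7 * 360) * 60 = 0.96 s

0.96 s


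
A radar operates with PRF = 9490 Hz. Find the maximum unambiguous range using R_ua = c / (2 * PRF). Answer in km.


R_ua = 3e8 / (2 * 9490) = 15806.1 m = 15.8 km

15.8 km


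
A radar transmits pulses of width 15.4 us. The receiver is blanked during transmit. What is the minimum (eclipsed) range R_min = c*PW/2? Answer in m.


R_min = 3e8 * 15.4e-6 / 2 = 2310.0 m

2310.0 m


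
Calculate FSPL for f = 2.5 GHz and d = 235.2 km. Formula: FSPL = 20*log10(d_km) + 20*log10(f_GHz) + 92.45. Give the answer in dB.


20*log10(235.2) = 47.43
20*log10(2.5) = 7.96
FSPL = 147.8 dB

147.8 dB


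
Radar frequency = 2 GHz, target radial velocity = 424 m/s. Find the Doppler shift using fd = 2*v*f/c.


fd = 2 * 424 * 2000000000.0 / 3e8 = 5653.3 Hz

5653.3 Hz


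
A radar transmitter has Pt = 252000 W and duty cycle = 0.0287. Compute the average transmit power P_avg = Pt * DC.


P_avg = 252000 * 0.0287 = 7232.4 W

7232.4 W


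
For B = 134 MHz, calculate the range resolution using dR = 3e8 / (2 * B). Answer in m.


dR = 3e8 / (2 * 134000000.0) = 1.12 m

1.12 m


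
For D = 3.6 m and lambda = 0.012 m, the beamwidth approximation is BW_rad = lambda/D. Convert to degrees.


BW_rad = 0.012 / 3.6 = 0.003333
BW_deg = 0.19 degrees

0.19 degrees


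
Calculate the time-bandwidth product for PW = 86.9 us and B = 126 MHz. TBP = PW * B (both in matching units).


TBP = 86.9 * 126 = 10949.4

10949.4


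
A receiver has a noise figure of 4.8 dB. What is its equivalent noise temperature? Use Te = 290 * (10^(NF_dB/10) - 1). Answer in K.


NF_lin = 10^(4.8/10) = 3.019952
Te = 290 * (3.019952 - 1) = 585.8 K

585.8 K


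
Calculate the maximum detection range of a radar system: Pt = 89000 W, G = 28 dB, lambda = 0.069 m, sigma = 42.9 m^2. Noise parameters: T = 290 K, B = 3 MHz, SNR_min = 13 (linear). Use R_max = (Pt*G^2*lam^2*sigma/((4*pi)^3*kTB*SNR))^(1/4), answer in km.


G_lin = 10^(28/10) = 630.957344
R^4 = 89000 * 630.957344^2 * 0.069^2 * 42.9 / ((4*pi)^3 * 1.38e-23 * 290 * 3000000.0 * 13)
R^4 = 2.33655e19 m^4
R_max = (2.33655e19)^(1/4) = 69525.4 m = 69.5 km

69.5 km


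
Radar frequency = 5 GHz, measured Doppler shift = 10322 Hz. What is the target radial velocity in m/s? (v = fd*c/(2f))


v = 10322 * 3e8 / (2 * 5000000000.0) = 309.7 m/s

309.7 m/s


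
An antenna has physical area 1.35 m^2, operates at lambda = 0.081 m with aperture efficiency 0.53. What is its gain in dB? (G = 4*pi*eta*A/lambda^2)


G_linear = 4*pi*0.53*1.35/0.081^2 = 1370.41
G_dB = 10*log10(1370.41) = 31.4 dB

31.4 dB


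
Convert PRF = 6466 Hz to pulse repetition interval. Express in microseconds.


PRI = 1/6466 = 0.0001546551 s = 154.7 us

154.7 us


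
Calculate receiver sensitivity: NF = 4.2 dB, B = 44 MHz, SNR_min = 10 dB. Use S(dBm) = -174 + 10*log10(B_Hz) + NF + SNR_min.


10*log10(44000000.0) = 76.43
S = -174 + 76.43 + 4.2 + 10 = -83.4 dBm

-83.4 dBm


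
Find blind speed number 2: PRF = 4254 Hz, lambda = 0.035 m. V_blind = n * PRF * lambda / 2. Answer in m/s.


V_blind = 2 * 4254 * 0.035 / 2 = 148.9 m/s

148.9 m/s


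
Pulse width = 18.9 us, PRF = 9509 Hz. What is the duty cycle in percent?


DC = 18.9e-6 * 9509 * 100 = 17.97%

17.97%


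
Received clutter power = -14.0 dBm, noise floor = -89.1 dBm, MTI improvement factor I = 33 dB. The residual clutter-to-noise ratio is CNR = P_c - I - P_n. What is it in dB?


CNR = -14.0 - 33 - (-89.1) = 42.1 dB

42.1 dB


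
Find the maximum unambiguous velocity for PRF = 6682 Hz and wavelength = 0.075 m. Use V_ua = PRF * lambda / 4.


V_ua = 6682 * 0.075 / 4 = 125.3 m/s

125.3 m/s


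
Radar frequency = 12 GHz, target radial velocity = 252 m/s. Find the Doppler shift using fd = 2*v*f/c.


fd = 2 * 252 * 12000000000.0 / 3e8 = 20160.0 Hz

20160.0 Hz


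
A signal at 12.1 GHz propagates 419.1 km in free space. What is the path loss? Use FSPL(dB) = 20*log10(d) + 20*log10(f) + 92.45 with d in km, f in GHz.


20*log10(419.1) = 52.45
20*log10(12.1) = 21.66
FSPL = 166.6 dB

166.6 dB


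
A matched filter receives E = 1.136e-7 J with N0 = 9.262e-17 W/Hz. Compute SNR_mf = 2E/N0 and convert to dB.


SNR_lin = 2 * 1.136e-7 / 9.262e-17 = 2.453e9
SNR_dB = 10*log10(2.453e9) = 93.9 dB

93.9 dB


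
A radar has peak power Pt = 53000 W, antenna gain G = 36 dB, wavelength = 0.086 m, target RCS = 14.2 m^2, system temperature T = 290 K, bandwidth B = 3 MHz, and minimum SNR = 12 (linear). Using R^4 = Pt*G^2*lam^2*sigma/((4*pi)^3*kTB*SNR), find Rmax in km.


G_lin = 10^(36/10) = 3981.071706
R^4 = 53000 * 3981.071706^2 * 0.086^2 * 14.2 / ((4*pi)^3 * 1.38e-23 * 290 * 3000000.0 * 12)
R^4 = 3.08569e20 m^4
R_max = (3.08569e20)^(1/4) = 132537.3 m = 132.5 km

132.5 km


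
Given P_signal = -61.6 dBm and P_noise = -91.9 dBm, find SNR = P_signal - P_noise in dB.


SNR = -61.6 - (-91.9) = 30.3 dB

30.3 dB


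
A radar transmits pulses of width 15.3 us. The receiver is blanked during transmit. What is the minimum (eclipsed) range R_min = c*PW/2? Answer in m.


R_min = 3e8 * 15.3e-6 / 2 = 2295.0 m

2295.0 m


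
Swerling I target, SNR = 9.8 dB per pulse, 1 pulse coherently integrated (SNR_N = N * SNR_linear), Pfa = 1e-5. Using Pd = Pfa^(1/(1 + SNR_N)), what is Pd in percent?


SNR_lin = 10^(9.8/10) = 9.54993
SNR_N = 1 * 9.54993 = 9.54993
1/(1 + SNR_N) = 1/10.54993 = 0.0947874
Pd = (1e-5)^0.0947874 = 0.33579
Pd = 33.6%

33.6%


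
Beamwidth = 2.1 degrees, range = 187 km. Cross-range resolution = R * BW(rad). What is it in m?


BW_rad = 0.036651914
CR = 187000 * 0.036651914 = 6853.9 m

6853.9 m


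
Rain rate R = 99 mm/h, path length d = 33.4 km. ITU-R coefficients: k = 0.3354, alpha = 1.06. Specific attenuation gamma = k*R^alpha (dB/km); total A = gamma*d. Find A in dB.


gamma = 0.3354 * 99^1.06 = 43.7458 dB/km
A = 43.7458 * 33.4 = 1461.11 dB

1461.11 dB


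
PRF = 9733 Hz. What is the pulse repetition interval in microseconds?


PRI = 1/9733 = 0.0001027432 s = 102.7 us

102.7 us


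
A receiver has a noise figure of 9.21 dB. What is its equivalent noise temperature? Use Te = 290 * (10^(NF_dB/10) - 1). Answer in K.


NF_lin = 10^(9.21/10) = 8.336812
Te = 290 * (8.336812 - 1) = 2127.7 K

2127.7 K


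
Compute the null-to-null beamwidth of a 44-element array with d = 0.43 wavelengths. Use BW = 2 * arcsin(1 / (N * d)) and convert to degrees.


1/(N*d) = 1/(44*0.43) = 0.052854
BW = 2*arcsin(0.052854) = 6.1 degrees

6.1 degrees


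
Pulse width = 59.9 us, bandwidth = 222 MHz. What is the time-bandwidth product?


TBP = 59.9 * 222 = 13297.8

13297.8


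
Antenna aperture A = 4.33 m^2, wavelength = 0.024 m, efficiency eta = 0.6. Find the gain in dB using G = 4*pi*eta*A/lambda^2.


G_linear = 4*pi*0.6*4.33/0.024^2 = 56679.57
G_dB = 10*log10(56679.57) = 47.5 dB

47.5 dB


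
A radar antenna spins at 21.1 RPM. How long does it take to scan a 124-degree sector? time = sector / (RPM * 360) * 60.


t = 124 / (21.1 * 360) * 60 = 0.98 s

0.98 s


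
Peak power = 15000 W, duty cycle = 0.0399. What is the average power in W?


P_avg = 15000 * 0.0399 = 598.5 W

598.5 W


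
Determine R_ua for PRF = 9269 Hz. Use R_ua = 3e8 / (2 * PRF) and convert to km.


R_ua = 3e8 / (2 * 9269) = 16183.0 m = 16.2 km

16.2 km


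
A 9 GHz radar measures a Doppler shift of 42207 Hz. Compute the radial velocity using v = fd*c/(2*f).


v = 42207 * 3e8 / (2 * 9000000000.0) = 703.5 m/s

703.5 m/s


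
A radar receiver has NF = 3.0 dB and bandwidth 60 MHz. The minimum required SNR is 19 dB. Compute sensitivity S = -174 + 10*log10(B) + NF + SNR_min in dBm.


10*log10(60000000.0) = 77.78
S = -174 + 77.78 + 3.0 + 19 = -74.2 dBm

-74.2 dBm


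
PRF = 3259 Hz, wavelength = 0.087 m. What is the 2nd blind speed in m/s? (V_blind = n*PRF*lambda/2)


V_blind = 2 * 3259 * 0.087 / 2 = 283.5 m/s

283.5 m/s


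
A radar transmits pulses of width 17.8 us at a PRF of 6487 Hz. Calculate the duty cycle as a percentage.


DC = 17.8e-6 * 6487 * 100 = 11.55%

11.55%


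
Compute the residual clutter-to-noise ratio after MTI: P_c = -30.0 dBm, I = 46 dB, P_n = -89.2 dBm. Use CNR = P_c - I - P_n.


CNR = -30.0 - 46 - (-89.2) = 13.2 dB

13.2 dB


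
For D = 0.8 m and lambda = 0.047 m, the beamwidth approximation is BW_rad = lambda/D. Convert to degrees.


BW_rad = 0.047 / 0.8 = 0.05875
BW_deg = 3.37 degrees

3.37 degrees


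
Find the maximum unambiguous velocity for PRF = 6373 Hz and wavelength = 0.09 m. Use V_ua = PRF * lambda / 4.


V_ua = 6373 * 0.09 / 4 = 143.4 m/s

143.4 m/s


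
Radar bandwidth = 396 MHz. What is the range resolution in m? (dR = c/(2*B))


dR = 3e8 / (2 * 396000000.0) = 0.38 m

0.38 m


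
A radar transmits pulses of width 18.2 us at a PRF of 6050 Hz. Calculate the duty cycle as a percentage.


DC = 18.2e-6 * 6050 * 100 = 11.01%

11.01%


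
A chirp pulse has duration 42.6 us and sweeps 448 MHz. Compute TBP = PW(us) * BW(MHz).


TBP = 42.6 * 448 = 19084.8

19084.8


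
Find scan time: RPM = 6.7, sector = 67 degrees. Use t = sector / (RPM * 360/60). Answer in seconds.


t = 67 / (6.7 * 360) * 60 = 1.67 s

1.67 s


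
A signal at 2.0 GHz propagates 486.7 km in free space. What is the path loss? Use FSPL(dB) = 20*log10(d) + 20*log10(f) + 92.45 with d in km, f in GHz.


20*log10(486.7) = 53.75
20*log10(2.0) = 6.02
FSPL = 152.2 dB

152.2 dB


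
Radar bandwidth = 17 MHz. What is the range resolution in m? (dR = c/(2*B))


dR = 3e8 / (2 * 17000000.0) = 8.82 m

8.82 m


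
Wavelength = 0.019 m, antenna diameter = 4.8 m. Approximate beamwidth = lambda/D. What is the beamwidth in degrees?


BW_rad = 0.019 / 4.8 = 0.003958
BW_deg = 0.23 degrees

0.23 degrees


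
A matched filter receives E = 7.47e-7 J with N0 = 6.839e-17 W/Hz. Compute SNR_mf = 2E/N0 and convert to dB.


SNR_lin = 2 * 7.47e-7 / 6.839e-17 = 2.185e10
SNR_dB = 10*log10(2.185e10) = 103.4 dB

103.4 dB


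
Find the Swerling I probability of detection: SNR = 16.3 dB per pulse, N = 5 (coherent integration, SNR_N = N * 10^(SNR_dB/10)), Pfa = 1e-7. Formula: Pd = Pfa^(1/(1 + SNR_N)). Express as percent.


SNR_lin = 10^(16.3/10) = 42.65795
SNR_N = 5 * 42.65795 = 213.28975
1/(1 + SNR_N) = 1/214.28975 = 0.0046666
Pd = (1e-7)^0.0046666 = 0.92754
Pd = 92.8%

92.8%


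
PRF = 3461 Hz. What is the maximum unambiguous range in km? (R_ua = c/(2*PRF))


R_ua = 3e8 / (2 * 3461) = 43340.1 m = 43.3 km

43.3 km


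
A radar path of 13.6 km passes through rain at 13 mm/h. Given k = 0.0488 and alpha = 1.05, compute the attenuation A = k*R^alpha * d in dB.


gamma = 0.0488 * 13^1.05 = 0.721208 dB/km
A = 0.721208 * 13.6 = 9.81 dB

9.81 dB


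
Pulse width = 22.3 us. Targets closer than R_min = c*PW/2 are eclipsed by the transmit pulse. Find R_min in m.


R_min = 3e8 * 22.3e-6 / 2 = 3345.0 m

3345.0 m


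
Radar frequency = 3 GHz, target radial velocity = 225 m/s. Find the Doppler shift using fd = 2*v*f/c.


fd = 2 * 225 * 3000000000.0 / 3e8 = 4500.0 Hz

4500.0 Hz


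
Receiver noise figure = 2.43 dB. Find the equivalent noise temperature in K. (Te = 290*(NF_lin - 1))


NF_lin = 10^(2.43/10) = 1.749847
Te = 290 * (1.749847 - 1) = 217.5 K

217.5 K


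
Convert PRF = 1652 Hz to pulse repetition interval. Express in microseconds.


PRI = 1/1652 = 0.0006053269 s = 605.3 us

605.3 us


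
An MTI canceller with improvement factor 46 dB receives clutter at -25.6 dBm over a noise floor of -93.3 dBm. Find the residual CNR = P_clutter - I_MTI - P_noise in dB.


CNR = -25.6 - 46 - (-93.3) = 21.7 dB

21.7 dB


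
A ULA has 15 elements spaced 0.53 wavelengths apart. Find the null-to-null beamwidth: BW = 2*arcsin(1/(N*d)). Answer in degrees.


1/(N*d) = 1/(15*0.53) = 0.125786
BW = 2*arcsin(0.125786) = 14.5 degrees

14.5 degrees


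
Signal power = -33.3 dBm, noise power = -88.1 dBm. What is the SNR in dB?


SNR = -33.3 - (-88.1) = 54.8 dB

54.8 dB


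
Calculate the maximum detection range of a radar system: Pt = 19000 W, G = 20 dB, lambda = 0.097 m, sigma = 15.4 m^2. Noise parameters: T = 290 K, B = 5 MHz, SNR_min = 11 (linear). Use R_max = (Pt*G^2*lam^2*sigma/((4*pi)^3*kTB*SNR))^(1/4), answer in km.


G_lin = 10^(20/10) = 100.0
R^4 = 19000 * 100.0^2 * 0.097^2 * 15.4 / ((4*pi)^3 * 1.38e-23 * 290 * 5000000.0 * 11)
R^4 = 6.30302e16 m^4
R_max = (6.30302e16)^(1/4) = 15844.8 m = 15.8 km

15.8 km


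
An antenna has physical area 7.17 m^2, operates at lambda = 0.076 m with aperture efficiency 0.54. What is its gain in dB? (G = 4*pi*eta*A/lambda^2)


G_linear = 4*pi*0.54*7.17/0.076^2 = 8423.56
G_dB = 10*log10(8423.56) = 39.3 dB

39.3 dB


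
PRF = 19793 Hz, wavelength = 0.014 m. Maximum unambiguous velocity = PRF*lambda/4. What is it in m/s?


V_ua = 19793 * 0.014 / 4 = 69.3 m/s

69.3 m/s


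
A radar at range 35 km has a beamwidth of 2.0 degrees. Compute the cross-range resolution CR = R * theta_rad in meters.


BW_rad = 0.034906585
CR = 35000 * 0.034906585 = 1221.7 m

1221.7 m


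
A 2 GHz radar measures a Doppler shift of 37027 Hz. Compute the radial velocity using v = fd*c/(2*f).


v = 37027 * 3e8 / (2 * 2000000000.0) = 2777.0 m/s

2777.0 m/s


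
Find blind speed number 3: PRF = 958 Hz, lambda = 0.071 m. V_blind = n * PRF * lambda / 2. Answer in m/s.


V_blind = 3 * 958 * 0.071 / 2 = 102.0 m/s

102.0 m/s


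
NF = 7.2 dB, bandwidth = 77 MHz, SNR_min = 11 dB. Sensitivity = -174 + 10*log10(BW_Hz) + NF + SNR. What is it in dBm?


10*log10(77000000.0) = 78.86
S = -174 + 78.86 + 7.2 + 11 = -76.9 dBm

-76.9 dBm


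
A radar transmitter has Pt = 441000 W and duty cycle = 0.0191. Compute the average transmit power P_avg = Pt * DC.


P_avg = 441000 * 0.0191 = 8423.1 W

8423.1 W


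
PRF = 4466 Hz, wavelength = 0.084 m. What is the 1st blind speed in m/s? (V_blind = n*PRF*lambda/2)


V_blind = 1 * 4466 * 0.084 / 2 = 187.6 m/s

187.6 m/s


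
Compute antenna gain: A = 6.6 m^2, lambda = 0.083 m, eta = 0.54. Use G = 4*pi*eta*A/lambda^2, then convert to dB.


G_linear = 4*pi*0.54*6.6/0.083^2 = 6501.17
G_dB = 10*log10(6501.17) = 38.1 dB

38.1 dB


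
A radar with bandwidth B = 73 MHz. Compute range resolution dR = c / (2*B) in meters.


dR = 3e8 / (2 * 73000000.0) = 2.05 m

2.05 m


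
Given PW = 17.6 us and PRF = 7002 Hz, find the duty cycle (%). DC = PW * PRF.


DC = 17.6e-6 * 7002 * 100 = 12.32%

12.32%


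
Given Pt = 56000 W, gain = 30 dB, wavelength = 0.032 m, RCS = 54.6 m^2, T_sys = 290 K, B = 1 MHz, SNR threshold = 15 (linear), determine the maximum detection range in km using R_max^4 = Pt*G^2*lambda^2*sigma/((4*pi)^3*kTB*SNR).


G_lin = 10^(30/10) = 1000.0
R^4 = 56000 * 1000.0^2 * 0.032^2 * 54.6 / ((4*pi)^3 * 1.38e-23 * 290 * 1000000.0 * 15)
R^4 = 2.62835e19 m^4
R_max = (2.62835e19)^(1/4) = 71601.3 m = 71.6 km

71.6 km


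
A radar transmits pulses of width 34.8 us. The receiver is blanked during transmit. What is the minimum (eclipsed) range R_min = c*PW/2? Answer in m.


R_min = 3e8 * 34.8e-6 / 2 = 5220.0 m

5220.0 m


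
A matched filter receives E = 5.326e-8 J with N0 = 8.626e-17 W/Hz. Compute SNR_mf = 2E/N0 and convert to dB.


SNR_lin = 2 * 5.326e-8 / 8.626e-17 = 1.235e9
SNR_dB = 10*log10(1.235e9) = 90.9 dB

90.9 dB


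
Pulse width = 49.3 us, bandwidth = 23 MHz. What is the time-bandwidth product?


TBP = 49.3 * 23 = 1133.9

1133.9


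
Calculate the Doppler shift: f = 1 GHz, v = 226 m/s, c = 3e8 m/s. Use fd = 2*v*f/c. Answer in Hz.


fd = 2 * 226 * 1000000000.0 / 3e8 = 1506.7 Hz

1506.7 Hz


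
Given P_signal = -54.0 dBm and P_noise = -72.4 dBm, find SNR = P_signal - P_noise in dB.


SNR = -54.0 - (-72.4) = 18.4 dB

18.4 dB


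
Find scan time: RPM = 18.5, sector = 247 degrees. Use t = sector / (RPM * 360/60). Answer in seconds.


t = 247 / (18.5 * 360) * 60 = 2.23 s

2.23 s


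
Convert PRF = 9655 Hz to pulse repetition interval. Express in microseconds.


PRI = 1/9655 = 0.0001035733 s = 103.6 us

103.6 us


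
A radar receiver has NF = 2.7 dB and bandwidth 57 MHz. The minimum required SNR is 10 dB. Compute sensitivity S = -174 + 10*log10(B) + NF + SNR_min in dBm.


10*log10(57000000.0) = 77.56
S = -174 + 77.56 + 2.7 + 10 = -83.7 dBm

-83.7 dBm


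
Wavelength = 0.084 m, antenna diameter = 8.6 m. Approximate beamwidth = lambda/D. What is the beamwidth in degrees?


BW_rad = 0.084 / 8.6 = 0.009767
BW_deg = 0.56 degrees

0.56 degrees


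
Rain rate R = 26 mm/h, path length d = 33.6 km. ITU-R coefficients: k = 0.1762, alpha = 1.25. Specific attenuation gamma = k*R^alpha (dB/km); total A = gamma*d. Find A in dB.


gamma = 0.1762 * 26^1.25 = 10.344812 dB/km
A = 10.344812 * 33.6 = 347.59 dB

347.59 dB


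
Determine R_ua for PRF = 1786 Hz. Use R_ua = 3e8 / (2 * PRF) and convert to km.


R_ua = 3e8 / (2 * 1786) = 83986.6 m = 84.0 km

84.0 km


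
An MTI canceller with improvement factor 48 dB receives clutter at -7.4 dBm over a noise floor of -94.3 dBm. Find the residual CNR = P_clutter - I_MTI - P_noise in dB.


CNR = -7.4 - 48 - (-94.3) = 38.9 dB

38.9 dB


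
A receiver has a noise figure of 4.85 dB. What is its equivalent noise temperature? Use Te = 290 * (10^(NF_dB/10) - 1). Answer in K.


NF_lin = 10^(4.85/10) = 3.054921
Te = 290 * (3.054921 - 1) = 595.9 K

595.9 K


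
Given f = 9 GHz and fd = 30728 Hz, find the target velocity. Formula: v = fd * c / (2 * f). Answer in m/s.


v = 30728 * 3e8 / (2 * 9000000000.0) = 512.1 m/s

512.1 m/s


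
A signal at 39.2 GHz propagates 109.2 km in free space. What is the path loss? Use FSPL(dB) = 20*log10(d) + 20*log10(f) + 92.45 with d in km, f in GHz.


20*log10(109.2) = 40.76
20*log10(39.2) = 31.87
FSPL = 165.1 dB

165.1 dB


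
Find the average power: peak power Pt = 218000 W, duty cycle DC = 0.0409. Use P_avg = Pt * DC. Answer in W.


P_avg = 218000 * 0.0409 = 8916.2 W

8916.2 W


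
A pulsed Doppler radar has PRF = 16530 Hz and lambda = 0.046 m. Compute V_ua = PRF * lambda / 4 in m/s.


V_ua = 16530 * 0.046 / 4 = 190.1 m/s

190.1 m/s


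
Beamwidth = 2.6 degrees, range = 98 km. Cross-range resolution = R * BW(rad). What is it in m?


BW_rad = 0.045378561
CR = 98000 * 0.045378561 = 4447.1 m

4447.1 m


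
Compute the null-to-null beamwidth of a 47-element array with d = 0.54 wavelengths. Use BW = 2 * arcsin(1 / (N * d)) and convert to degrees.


1/(N*d) = 1/(47*0.54) = 0.039401
BW = 2*arcsin(0.039401) = 4.5 degrees

4.5 degrees


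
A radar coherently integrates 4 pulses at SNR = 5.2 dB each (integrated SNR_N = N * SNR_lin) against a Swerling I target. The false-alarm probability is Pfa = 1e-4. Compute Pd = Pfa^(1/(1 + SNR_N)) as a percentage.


SNR_lin = 10^(5.2/10) = 3.31131
SNR_N = 4 * 3.31131 = 13.24524
1/(1 + SNR_N) = 1/14.24524 = 0.0701989
Pd = (1e-4)^0.0701989 = 0.52385
Pd = 52.4%

52.4%


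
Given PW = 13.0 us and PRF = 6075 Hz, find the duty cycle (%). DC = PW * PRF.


DC = 13.0e-6 * 6075 * 100 = 7.9%

7.9%


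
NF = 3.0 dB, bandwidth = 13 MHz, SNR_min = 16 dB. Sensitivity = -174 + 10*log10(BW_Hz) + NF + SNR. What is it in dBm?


10*log10(13000000.0) = 71.14
S = -174 + 71.14 + 3.0 + 16 = -83.9 dBm

-83.9 dBm


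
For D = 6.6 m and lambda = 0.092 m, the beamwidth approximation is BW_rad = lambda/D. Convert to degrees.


BW_rad = 0.092 / 6.6 = 0.013939
BW_deg = 0.8 degrees

0.8 degrees


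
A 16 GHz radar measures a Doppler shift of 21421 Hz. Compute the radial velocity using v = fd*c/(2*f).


v = 21421 * 3e8 / (2 * 16000000000.0) = 200.8 m/s

200.8 m/s


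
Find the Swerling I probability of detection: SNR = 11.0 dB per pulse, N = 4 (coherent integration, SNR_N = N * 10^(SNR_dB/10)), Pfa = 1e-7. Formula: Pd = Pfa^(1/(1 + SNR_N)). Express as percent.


SNR_lin = 10^(11.0/10) = 12.58925
SNR_N = 4 * 12.58925 = 50.357
1/(1 + SNR_N) = 1/51.357 = 0.0194715
Pd = (1e-7)^0.0194715 = 0.73063
Pd = 73.1%

73.1%


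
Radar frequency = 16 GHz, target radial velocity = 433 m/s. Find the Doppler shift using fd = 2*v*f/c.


fd = 2 * 433 * 16000000000.0 / 3e8 = 46186.7 Hz

46186.7 Hz


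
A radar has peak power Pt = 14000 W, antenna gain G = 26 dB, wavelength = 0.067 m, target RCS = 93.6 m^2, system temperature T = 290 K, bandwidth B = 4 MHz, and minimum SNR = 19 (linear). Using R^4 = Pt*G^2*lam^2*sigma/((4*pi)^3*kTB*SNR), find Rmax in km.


G_lin = 10^(26/10) = 398.107171
R^4 = 14000 * 398.107171^2 * 0.067^2 * 93.6 / ((4*pi)^3 * 1.38e-23 * 290 * 4000000.0 * 19)
R^4 = 1.54466e18 m^4
R_max = (1.54466e18)^(1/4) = 35254.0 m = 35.3 km

35.3 km


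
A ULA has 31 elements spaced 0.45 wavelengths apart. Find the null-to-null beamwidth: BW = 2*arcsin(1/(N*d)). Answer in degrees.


1/(N*d) = 1/(31*0.45) = 0.071685
BW = 2*arcsin(0.071685) = 8.2 degrees

8.2 degrees


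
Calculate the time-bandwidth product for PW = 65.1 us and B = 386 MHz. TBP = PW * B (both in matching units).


TBP = 65.1 * 386 = 25128.6

25128.6


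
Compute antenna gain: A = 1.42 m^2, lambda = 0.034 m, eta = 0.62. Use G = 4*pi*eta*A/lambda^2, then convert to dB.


G_linear = 4*pi*0.62*1.42/0.034^2 = 9570.44
G_dB = 10*log10(9570.44) = 39.8 dB

39.8 dB


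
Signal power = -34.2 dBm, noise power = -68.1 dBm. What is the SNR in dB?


SNR = -34.2 - (-68.1) = 33.9 dB

33.9 dB


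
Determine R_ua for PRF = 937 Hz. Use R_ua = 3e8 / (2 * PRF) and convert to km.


R_ua = 3e8 / (2 * 937) = 160085.4 m = 160.1 km

160.1 km


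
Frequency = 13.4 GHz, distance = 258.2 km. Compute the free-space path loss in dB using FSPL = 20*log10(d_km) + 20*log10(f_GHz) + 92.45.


20*log10(258.2) = 48.24
20*log10(13.4) = 22.54
FSPL = 163.2 dB

163.2 dB


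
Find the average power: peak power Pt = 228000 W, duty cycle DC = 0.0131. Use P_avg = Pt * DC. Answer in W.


P_avg = 228000 * 0.0131 = 2986.8 W

2986.8 W


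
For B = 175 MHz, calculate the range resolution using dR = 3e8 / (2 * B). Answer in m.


dR = 3e8 / (2 * 175000000.0) = 0.86 m

0.86 m


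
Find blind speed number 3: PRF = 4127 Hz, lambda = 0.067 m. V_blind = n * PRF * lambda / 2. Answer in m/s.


V_blind = 3 * 4127 * 0.067 / 2 = 414.8 m/s

414.8 m/s


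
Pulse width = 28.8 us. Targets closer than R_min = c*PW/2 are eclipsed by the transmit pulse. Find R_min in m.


R_min = 3e8 * 28.8e-6 / 2 = 4320.0 m

4320.0 m


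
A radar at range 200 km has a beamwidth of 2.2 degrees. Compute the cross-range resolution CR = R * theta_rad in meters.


BW_rad = 0.038397244
CR = 200000 * 0.038397244 = 7679.4 m

7679.4 m


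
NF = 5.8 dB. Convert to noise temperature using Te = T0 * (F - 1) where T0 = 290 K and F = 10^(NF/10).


NF_lin = 10^(5.8/10) = 3.801894
Te = 290 * (3.801894 - 1) = 812.5 K

812.5 K


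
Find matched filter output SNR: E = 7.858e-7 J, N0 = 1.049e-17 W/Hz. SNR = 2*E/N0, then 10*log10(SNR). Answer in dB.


SNR_lin = 2 * 7.858e-7 / 1.049e-17 = 1.498e11
SNR_dB = 10*log10(1.498e11) = 111.8 dB

111.8 dB


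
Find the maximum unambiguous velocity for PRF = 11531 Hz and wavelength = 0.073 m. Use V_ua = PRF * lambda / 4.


V_ua = 11531 * 0.073 / 4 = 210.4 m/s

210.4 m/s


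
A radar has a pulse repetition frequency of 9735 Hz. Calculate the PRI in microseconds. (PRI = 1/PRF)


PRI = 1/9735 = 0.0001027221 s = 102.7 us

102.7 us


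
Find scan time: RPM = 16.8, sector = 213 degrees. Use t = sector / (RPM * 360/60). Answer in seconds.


t = 213 / (16.8 * 360) * 60 = 2.11 s

2.11 s


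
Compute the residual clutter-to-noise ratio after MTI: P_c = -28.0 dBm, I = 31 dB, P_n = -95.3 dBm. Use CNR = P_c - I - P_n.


CNR = -28.0 - 31 - (-95.3) = 36.3 dB

36.3 dB


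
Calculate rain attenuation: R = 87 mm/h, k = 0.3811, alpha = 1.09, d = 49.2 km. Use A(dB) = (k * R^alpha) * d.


gamma = 0.3811 * 87^1.09 = 49.558133 dB/km
A = 49.558133 * 49.2 = 2438.26 dB

2438.26 dB


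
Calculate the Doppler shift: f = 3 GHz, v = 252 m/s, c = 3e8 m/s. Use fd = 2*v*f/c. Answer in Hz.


fd = 2 * 252 * 3000000000.0 / 3e8 = 5040.0 Hz

5040.0 Hz


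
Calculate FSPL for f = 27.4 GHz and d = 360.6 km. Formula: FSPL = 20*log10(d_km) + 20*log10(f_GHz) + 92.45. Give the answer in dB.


20*log10(360.6) = 51.14
20*log10(27.4) = 28.76
FSPL = 172.3 dB

172.3 dB


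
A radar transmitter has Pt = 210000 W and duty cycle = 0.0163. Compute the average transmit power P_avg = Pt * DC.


P_avg = 210000 * 0.0163 = 3423.0 W

3423.0 W


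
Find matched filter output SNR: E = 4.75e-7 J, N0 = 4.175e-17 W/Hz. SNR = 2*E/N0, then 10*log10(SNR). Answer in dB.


SNR_lin = 2 * 4.75e-7 / 4.175e-17 = 2.275e10
SNR_dB = 10*log10(2.275e10) = 103.6 dB

103.6 dB


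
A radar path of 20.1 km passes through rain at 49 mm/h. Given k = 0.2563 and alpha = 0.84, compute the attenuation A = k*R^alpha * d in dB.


gamma = 0.2563 * 49^0.84 = 6.737725 dB/km
A = 6.737725 * 20.1 = 135.43 dB

135.43 dB


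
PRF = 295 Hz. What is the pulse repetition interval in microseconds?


PRI = 1/295 = 0.0033898305 s = 3389.8 us

3389.8 us


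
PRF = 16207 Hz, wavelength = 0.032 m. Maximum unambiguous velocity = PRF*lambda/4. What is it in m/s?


V_ua = 16207 * 0.032 / 4 = 129.7 m/s

129.7 m/s


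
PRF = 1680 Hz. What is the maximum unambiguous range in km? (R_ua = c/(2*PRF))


R_ua = 3e8 / (2 * 1680) = 89285.7 m = 89.3 km

89.3 km


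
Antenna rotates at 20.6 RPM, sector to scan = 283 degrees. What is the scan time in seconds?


t = 283 / (20.6 * 360) * 60 = 2.29 s

2.29 s


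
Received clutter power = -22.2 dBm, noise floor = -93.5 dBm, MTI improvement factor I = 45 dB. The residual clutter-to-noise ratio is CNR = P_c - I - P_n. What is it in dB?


CNR = -22.2 - 45 - (-93.5) = 26.3 dB

26.3 dB


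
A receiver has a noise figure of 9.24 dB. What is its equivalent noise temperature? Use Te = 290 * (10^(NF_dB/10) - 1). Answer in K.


NF_lin = 10^(9.24/10) = 8.3946
Te = 290 * (8.3946 - 1) = 2144.4 K

2144.4 K


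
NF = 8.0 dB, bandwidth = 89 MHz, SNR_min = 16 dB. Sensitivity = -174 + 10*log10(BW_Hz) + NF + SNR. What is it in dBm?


10*log10(89000000.0) = 79.49
S = -174 + 79.49 + 8.0 + 16 = -70.5 dBm

-70.5 dBm


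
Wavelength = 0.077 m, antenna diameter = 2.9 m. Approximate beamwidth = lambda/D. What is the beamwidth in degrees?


BW_rad = 0.077 / 2.9 = 0.026552
BW_deg = 1.52 degrees

1.52 degrees


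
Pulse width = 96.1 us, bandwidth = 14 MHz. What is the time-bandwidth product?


TBP = 96.1 * 14 = 1345.4

1345.4


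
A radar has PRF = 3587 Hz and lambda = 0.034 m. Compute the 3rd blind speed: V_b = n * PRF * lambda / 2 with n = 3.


V_blind = 3 * 3587 * 0.034 / 2 = 182.9 m/s

182.9 m/s


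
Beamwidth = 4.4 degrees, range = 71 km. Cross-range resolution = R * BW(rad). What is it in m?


BW_rad = 0.076794487
CR = 71000 * 0.076794487 = 5452.4 m

5452.4 m


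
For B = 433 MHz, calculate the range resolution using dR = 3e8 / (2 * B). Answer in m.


dR = 3e8 / (2 * 433000000.0) = 0.35 m

0.35 m


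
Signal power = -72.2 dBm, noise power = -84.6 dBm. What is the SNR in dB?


SNR = -72.2 - (-84.6) = 12.4 dB

12.4 dB


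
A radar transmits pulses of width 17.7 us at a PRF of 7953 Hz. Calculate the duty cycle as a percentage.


DC = 17.7e-6 * 7953 * 100 = 14.08%

14.08%


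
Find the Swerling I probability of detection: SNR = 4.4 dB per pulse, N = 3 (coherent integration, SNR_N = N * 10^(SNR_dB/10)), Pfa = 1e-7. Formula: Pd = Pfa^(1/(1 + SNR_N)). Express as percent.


SNR_lin = 10^(4.4/10) = 2.75423
SNR_N = 3 * 2.75423 = 8.26269
1/(1 + SNR_N) = 1/9.26269 = 0.10796
Pd = (1e-7)^0.10796 = 0.1755
Pd = 17.6%

17.6%


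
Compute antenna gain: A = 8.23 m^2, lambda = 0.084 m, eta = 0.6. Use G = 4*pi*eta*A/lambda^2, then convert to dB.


G_linear = 4*pi*0.6*8.23/0.084^2 = 8794.32
G_dB = 10*log10(8794.32) = 39.4 dB

39.4 dB


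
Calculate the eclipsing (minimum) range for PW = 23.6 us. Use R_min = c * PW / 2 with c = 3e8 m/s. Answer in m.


R_min = 3e8 * 23.6e-6 / 2 = 3540.0 m

3540.0 m


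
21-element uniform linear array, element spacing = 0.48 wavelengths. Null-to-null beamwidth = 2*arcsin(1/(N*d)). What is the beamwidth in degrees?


1/(N*d) = 1/(21*0.48) = 0.099206
BW = 2*arcsin(0.099206) = 11.4 degrees

11.4 degrees


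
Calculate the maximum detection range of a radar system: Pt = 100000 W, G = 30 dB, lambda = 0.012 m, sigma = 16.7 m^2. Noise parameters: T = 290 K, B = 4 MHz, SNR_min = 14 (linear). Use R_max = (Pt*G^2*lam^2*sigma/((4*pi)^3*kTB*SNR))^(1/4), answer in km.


G_lin = 10^(30/10) = 1000.0
R^4 = 100000 * 1000.0^2 * 0.012^2 * 16.7 / ((4*pi)^3 * 1.38e-23 * 290 * 4000000.0 * 14)
R^4 = 5.40735e17 m^4
R_max = (5.40735e17)^(1/4) = 27117.3 m = 27.1 km

27.1 km


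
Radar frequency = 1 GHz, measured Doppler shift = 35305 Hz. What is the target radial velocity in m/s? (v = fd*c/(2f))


v = 35305 * 3e8 / (2 * 1000000000.0) = 5295.8 m/s

5295.8 m/s


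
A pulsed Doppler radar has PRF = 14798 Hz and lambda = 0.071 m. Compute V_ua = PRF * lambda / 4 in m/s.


V_ua = 14798 * 0.071 / 4 = 262.7 m/s

262.7 m/s


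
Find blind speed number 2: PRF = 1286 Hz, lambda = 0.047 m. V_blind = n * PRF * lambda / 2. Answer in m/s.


V_blind = 2 * 1286 * 0.047 / 2 = 60.4 m/s

60.4 m/s


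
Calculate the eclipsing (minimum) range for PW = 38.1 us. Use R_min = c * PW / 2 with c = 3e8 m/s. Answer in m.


R_min = 3e8 * 38.1e-6 / 2 = 5715.0 m

5715.0 m


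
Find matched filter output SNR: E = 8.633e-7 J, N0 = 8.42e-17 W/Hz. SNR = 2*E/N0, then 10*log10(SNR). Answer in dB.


SNR_lin = 2 * 8.633e-7 / 8.42e-17 = 2.051e10
SNR_dB = 10*log10(2.051e10) = 103.1 dB

103.1 dB
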